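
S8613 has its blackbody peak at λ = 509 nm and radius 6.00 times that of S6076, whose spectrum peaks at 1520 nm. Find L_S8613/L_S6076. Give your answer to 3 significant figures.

2.86×10^3

Wien's law gives T ∝ 1/λ_max, so T_S8613/T_S6076 = λ_S6076/λ_S8613 = 1520/509 = 2.986.
Then L ∝ R²T⁴ gives L_S8613/L_S6076 = (6.00)² × (2.986)⁴ = 36.00 × 79.52 = 2863.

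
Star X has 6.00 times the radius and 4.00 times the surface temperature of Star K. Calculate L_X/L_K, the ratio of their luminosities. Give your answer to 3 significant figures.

9.22×10^3

From the Stefan–Boltzmann law, L ∝ R²T⁴, so
L_X/L_K = (R_X/R_K)² (T_X/T_K)⁴ = (6.00)² × (4.00)⁴ = 36.00 × 256.0 = 9216.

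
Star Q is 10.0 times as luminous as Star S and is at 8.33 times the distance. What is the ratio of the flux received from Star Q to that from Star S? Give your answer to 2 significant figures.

F = L/(4πd²), so F_Q/F_S = (L_Q/L_S) / (d_Q/d_S)²
= 10.0 / (8.33)² = 10.0 / 69.39 = 0.1441.

0.14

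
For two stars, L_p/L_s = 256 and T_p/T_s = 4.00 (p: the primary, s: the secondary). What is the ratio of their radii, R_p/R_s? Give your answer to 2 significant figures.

1.0

L ∝ R²T⁴ gives R ∝ √L / T², so
R_p/R_s = √(256) / (4.00)² = 16.00 / 16.00 = 1.000.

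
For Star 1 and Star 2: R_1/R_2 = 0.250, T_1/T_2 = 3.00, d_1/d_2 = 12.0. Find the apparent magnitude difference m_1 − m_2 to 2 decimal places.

3.63

L_1/L_2 = (0.250)²(3.00)⁴ = 5.062.
F_1/F_2 = (L_1/L_2)/(d_1/d_2)² = 5.062/144.0 = 0.03516.
m_1 − m_2 = −2.5 log₁₀(0.03516) = 3.63.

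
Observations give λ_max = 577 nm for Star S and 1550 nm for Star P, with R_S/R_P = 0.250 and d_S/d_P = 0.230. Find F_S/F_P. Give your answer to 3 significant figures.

61.5

Wien's law: T_S/T_P = λ_P/λ_S = 1550/577 = 2.686.
L_S/L_P = (R_S/R_P)²(T_S/T_P)⁴ = (0.250)²(2.686)⁴ = 3.255.
F_S/F_P = (L_S/L_P)/(d_S/d_P)² = 3.255/(0.230)² = 61.52.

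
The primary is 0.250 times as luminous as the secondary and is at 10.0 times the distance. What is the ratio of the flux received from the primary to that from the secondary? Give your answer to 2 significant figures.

0.0025

F = L/(4πd²), so F_p/F_s = (L_p/L_s) / (d_p/d_s)²
= 0.250 / (10.0)² = 0.250 / 100.0 = 0.002500.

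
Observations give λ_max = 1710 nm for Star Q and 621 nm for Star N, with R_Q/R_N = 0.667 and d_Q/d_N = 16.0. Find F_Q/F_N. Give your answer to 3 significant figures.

Wien's law: T_Q/T_N = λ_N/λ_Q = 621/1710 = 0.3632.
L_Q/L_N = (R_Q/R_N)²(T_Q/T_N)⁴ = (0.667)²(0.3632)⁴ = 0.007738.
F_Q/F_N = (L_Q/L_N)/(d_Q/d_N)² = 0.007738/(16.0)² = 3.023×10^-5.

3.02×10^-5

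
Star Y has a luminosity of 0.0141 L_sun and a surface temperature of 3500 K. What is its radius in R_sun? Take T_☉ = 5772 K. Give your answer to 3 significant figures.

R/R_☉ = √(L/L_☉) / (T/T_☉)² = √(0.0141) / (0.6064)²
       = 0.1187 / 0.3677 = 0.3229.

0.323 R_sun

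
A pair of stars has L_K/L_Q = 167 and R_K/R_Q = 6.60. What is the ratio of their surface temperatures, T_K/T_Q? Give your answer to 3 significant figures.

1.40

L ∝ R²T⁴ gives T ∝ (L/R²)^(1/4), so
T_K/T_Q = (167 / 6.60²)^(1/4) = (3.834)^(1/4) = 1.399.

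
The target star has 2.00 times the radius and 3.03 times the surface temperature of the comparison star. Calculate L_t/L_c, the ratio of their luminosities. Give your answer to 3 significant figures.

337

From the Stefan–Boltzmann law, L ∝ R²T⁴, so
L_t/L_c = (R_t/R_c)² (T_t/T_c)⁴ = (2.00)² × (3.03)⁴ = 4.000 × 84.29 = 337.2.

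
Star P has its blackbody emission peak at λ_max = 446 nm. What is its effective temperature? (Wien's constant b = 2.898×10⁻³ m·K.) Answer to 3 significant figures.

T = b/λ_max = 2.898×10⁻³ / (446×10⁻⁹) = 6498 K.

6.50×10^3 K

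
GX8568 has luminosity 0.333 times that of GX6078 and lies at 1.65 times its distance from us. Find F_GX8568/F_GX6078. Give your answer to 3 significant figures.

0.122

F = L/(4πd²), so F_GX8568/F_GX6078 = (L_GX8568/L_GX6078) / (d_GX8568/d_GX6078)²
= 0.333 / (1.65)² = 0.333 / 2.722 = 0.1223.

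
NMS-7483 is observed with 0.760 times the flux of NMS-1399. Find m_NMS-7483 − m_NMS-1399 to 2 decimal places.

m_NMS-7483 − m_NMS-1399 = −2.5 log₁₀(F_NMS-7483/F_NMS-1399) = −2.5 log₁₀(0.760) = −2.5 × (-0.119) = 0.298.

0.30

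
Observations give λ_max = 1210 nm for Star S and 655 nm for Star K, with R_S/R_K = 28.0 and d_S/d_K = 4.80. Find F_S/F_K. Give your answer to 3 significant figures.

Wien's law: T_S/T_K = λ_K/λ_S = 655/1210 = 0.5413.
L_S/L_K = (R_S/R_K)²(T_S/T_K)⁴ = (28.0)²(0.5413)⁴ = 67.32.
F_S/F_K = (L_S/L_K)/(d_S/d_K)² = 67.32/(4.80)² = 2.922.

2.92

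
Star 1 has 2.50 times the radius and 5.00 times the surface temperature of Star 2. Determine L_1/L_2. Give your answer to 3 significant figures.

3.91×10^3

From the Stefan–Boltzmann law, L ∝ R²T⁴, so
L_1/L_2 = (R_1/R_2)² (T_1/T_2)⁴ = (2.50)² × (5.00)⁴ = 6.250 × 625.0 = 3906.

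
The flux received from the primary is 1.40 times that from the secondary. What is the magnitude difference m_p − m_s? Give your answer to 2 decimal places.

-0.37

m_p − m_s = −2.5 log₁₀(F_p/F_s) = −2.5 log₁₀(1.40) = −2.5 × (0.146) = -0.365.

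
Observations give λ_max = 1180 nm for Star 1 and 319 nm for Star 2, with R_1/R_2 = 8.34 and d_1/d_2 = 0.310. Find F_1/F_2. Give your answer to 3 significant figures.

Wien's law: T_1/T_2 = λ_2/λ_1 = 319/1180 = 0.2703.
L_1/L_2 = (R_1/R_2)²(T_1/T_2)⁴ = (8.34)²(0.2703)⁴ = 0.3715.
F_1/F_2 = (L_1/L_2)/(d_1/d_2)² = 0.3715/(0.310)² = 3.866.

3.87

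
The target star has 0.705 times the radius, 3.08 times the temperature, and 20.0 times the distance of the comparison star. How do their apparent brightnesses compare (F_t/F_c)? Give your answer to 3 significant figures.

0.112

L_t/L_c = (R_t/R_c)²(T_t/T_c)⁴ = (0.705)² × (3.08)⁴ = 44.73.
F_t/F_c = (L_t/L_c)/(d_t/d_c)² = 44.73 / (20.0)² = 0.1118.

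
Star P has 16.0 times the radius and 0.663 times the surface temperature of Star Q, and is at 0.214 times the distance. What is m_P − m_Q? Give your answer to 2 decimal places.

L_P/L_Q = (16.0)²(0.663)⁴ = 49.46.
F_P/F_Q = (L_P/L_Q)/(d_P/d_Q)² = 49.46/0.04580 = 1080.
m_P − m_Q = −2.5 log₁₀(1080) = -7.58.

-7.58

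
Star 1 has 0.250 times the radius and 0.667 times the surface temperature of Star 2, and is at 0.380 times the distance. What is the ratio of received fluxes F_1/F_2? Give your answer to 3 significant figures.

L_1/L_2 = (R_1/R_2)²(T_1/T_2)⁴ = (0.250)² × (0.667)⁴ = 0.01237.
F_1/F_2 = (L_1/L_2)/(d_1/d_2)² = 0.01237 / (0.380)² = 0.08567.

0.0857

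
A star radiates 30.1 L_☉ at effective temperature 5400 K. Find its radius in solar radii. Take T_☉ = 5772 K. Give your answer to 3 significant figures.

R/R_☉ = √(L/L_☉) / (T/T_☉)² = √(30.1) / (0.9356)²
       = 5.486 / 0.8753 = 6.268.

6.27 solar radii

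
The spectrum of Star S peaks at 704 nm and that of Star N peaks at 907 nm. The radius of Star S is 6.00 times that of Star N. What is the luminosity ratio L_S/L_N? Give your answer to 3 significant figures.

Wien's law gives T ∝ 1/λ_max, so T_S/T_N = λ_N/λ_S = 907/704 = 1.288.
Then L ∝ R²T⁴ gives L_S/L_N = (6.00)² × (1.288)⁴ = 36.00 × 2.755 = 99.18.

99.2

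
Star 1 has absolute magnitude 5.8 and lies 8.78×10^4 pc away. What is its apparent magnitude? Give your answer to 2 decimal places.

25.52

m = M + 5 log₁₀(d/10 pc) = 5.8 + 5 log₁₀(8.78×10^4/10)
  = 5.8 + 5 × 3.943 = 5.8 + 19.72 = 25.52.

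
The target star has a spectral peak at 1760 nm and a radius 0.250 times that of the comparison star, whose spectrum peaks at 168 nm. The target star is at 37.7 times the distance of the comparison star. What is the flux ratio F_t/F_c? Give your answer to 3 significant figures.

Wien's law: T_t/T_c = λ_c/λ_t = 168/1760 = 0.09545.
L_t/L_c = (R_t/R_c)²(T_t/T_c)⁴ = (0.250)²(0.09545)⁴ = 5.189×10^-6.
F_t/F_c = (L_t/L_c)/(d_t/d_c)² = 5.189×10^-6/(37.7)² = 3.651×10^-9.

3.65×10^-9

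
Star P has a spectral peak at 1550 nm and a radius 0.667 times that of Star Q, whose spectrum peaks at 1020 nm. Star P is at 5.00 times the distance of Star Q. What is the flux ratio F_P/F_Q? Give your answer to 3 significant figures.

0.00334

Wien's law: T_P/T_Q = λ_Q/λ_P = 1020/1550 = 0.6581.
L_P/L_Q = (R_P/R_Q)²(T_P/T_Q)⁴ = (0.667)²(0.6581)⁴ = 0.08343.
F_P/F_Q = (L_P/L_Q)/(d_P/d_Q)² = 0.08343/(5.00)² = 0.003337.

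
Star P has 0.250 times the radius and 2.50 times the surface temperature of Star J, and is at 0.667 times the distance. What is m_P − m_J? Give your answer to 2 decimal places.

-1.85

L_P/L_J = (0.250)²(2.50)⁴ = 2.441.
F_P/F_J = (L_P/L_J)/(d_P/d_J)² = 2.441/0.4449 = 5.488.
m_P − m_J = −2.5 log₁₀(5.488) = -1.85.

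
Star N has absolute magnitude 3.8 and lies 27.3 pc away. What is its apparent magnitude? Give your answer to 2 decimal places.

m = M + 5 log₁₀(d/10 pc) = 3.8 + 5 log₁₀(27.3/10)
  = 3.8 + 5 × 0.436 = 3.8 + 2.18 = 5.98.

5.98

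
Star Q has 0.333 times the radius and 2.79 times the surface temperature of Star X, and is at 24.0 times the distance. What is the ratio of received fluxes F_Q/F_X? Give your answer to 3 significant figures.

0.0117

L_Q/L_X = (R_Q/R_X)²(T_Q/T_X)⁴ = (0.333)² × (2.79)⁴ = 6.719.
F_Q/F_X = (L_Q/L_X)/(d_Q/d_X)² = 6.719 / (24.0)² = 0.01166.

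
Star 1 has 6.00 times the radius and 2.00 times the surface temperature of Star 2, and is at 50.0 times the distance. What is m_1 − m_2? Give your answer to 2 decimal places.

L_1/L_2 = (6.00)²(2.00)⁴ = 576.0.
F_1/F_2 = (L_1/L_2)/(d_1/d_2)² = 576.0/2500 = 0.2304.
m_1 − m_2 = −2.5 log₁₀(0.2304) = 1.59.

1.59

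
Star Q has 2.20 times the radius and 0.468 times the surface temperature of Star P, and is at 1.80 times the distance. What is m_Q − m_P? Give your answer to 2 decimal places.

2.86

L_Q/L_P = (2.20)²(0.468)⁴ = 0.2322.
F_Q/F_P = (L_Q/L_P)/(d_Q/d_P)² = 0.2322/3.240 = 0.07166.
m_Q − m_P = −2.5 log₁₀(0.07166) = 2.86.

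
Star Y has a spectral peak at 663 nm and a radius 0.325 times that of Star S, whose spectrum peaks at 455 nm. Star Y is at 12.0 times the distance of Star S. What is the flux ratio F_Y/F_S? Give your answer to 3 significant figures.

1.63×10^-4

Wien's law: T_Y/T_S = λ_S/λ_Y = 455/663 = 0.6863.
L_Y/L_S = (R_Y/R_S)²(T_Y/T_S)⁴ = (0.325)²(0.6863)⁴ = 0.02343.
F_Y/F_S = (L_Y/L_S)/(d_Y/d_S)² = 0.02343/(12.0)² = 1.627×10^-4.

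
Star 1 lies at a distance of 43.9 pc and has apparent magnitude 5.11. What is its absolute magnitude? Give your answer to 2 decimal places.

1.90

M = m − 5 log₁₀(d/10 pc) = 5.11 − 5 log₁₀(43.9/10)
  = 5.11 − 5 × 0.642 = 5.11 − 3.21 = 1.90.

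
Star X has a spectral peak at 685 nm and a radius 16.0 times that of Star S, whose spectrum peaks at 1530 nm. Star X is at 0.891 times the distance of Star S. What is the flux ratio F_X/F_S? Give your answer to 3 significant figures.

Wien's law: T_X/T_S = λ_S/λ_X = 1530/685 = 2.234.
L_X/L_S = (R_X/R_S)²(T_X/T_S)⁴ = (16.0)²(2.234)⁴ = 6372.
F_X/F_S = (L_X/L_S)/(d_X/d_S)² = 6372/(0.891)² = 8026.

8.03×10^3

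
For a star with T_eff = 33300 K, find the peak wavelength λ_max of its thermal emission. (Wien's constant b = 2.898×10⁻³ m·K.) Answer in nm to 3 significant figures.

λ_max = b/T = 2.898×10⁻³ / 33300 = 8.70×10^-8 m = 87.03 nm.

87.0 nm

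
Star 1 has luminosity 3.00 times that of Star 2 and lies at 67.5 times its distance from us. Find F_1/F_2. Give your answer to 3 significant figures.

F = L/(4πd²), so F_1/F_2 = (L_1/L_2) / (d_1/d_2)²
= 3.00 / (67.5)² = 3.00 / 4556 = 6.584×10^-4.

6.58×10^-4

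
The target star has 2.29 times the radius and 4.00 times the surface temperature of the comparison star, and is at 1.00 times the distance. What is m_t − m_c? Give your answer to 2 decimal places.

L_t/L_c = (2.29)²(4.00)⁴ = 1342.
F_t/F_c = (L_t/L_c)/(d_t/d_c)² = 1342/1.000 = 1342.
m_t − m_c = −2.5 log₁₀(1342) = -7.82.

-7.82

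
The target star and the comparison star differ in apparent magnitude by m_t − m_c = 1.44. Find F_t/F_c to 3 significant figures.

F_t/F_c = 10^(−(m_t − m_c)/2.5) = 10^(-1.44/2.5) = 10^-0.576 = 0.2655.

0.265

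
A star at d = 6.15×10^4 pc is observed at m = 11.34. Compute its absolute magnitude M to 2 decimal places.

M = m − 5 log₁₀(d/10 pc) = 11.34 − 5 log₁₀(6.15×10^4/10)
  = 11.34 − 5 × 3.789 = 11.34 − 18.94 = -7.60.

-7.60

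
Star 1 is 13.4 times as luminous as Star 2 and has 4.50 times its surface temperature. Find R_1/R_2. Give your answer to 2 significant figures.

0.18

L ∝ R²T⁴ gives R ∝ √L / T², so
R_1/R_2 = √(13.4) / (4.50)² = 3.661 / 20.25 = 0.1808.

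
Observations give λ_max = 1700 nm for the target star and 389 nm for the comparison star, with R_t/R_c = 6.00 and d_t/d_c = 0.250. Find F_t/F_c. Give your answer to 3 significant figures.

Wien's law: T_t/T_c = λ_c/λ_t = 389/1700 = 0.2288.
L_t/L_c = (R_t/R_c)²(T_t/T_c)⁴ = (6.00)²(0.2288)⁴ = 0.09870.
F_t/F_c = (L_t/L_c)/(d_t/d_c)² = 0.09870/(0.250)² = 1.579.

1.58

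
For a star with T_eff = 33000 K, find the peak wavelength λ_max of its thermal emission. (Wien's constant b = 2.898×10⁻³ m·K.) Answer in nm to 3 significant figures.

87.8 nm

λ_max = b/T = 2.898×10⁻³ / 33000 = 8.78×10^-8 m = 87.82 nm.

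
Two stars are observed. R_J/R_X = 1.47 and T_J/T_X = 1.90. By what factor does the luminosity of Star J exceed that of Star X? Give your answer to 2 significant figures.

From the Stefan–Boltzmann law, L ∝ R²T⁴, so
L_J/L_X = (R_J/R_X)² (T_J/T_X)⁴ = (1.47)² × (1.90)⁴ = 2.161 × 13.03 = 28.16.

28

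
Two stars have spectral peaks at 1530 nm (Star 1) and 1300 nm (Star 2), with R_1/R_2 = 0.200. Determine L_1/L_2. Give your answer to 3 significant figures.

Wien's law gives T ∝ 1/λ_max, so T_1/T_2 = λ_2/λ_1 = 1300/1530 = 0.8497.
Then L ∝ R²T⁴ gives L_1/L_2 = (0.200)² × (0.8497)⁴ = 0.04000 × 0.5212 = 0.02085.

0.0208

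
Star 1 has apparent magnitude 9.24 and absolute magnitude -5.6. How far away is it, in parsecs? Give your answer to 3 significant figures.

m − M = 5 log₁₀(d/10 pc)
9.24 − (-5.6) = 14.84 = 5 log₁₀(d/10)
d = 10 × 10^(14.84/5) = 10 × 10^2.968 = 9290 pc.

9.29×10^3 pc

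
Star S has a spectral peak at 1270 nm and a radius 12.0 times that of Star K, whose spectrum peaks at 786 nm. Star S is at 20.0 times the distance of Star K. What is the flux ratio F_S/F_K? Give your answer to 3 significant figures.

0.0528

Wien's law: T_S/T_K = λ_K/λ_S = 786/1270 = 0.6189.
L_S/L_K = (R_S/R_K)²(T_S/T_K)⁴ = (12.0)²(0.6189)⁴ = 21.13.
F_S/F_K = (L_S/L_K)/(d_S/d_K)² = 21.13/(20.0)² = 0.05282.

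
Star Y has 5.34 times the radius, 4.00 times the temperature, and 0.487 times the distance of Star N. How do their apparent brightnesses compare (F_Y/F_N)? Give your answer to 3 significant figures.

L_Y/L_N = (R_Y/R_N)²(T_Y/T_N)⁴ = (5.34)² × (4.00)⁴ = 7300.
F_Y/F_N = (L_Y/L_N)/(d_Y/d_N)² = 7300 / (0.487)² = 3.078×10^4.

3.08×10^4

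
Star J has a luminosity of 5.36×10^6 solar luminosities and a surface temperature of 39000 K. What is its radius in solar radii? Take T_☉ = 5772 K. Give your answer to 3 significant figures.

R/R_☉ = √(L/L_☉) / (T/T_☉)² = √(5.36×10^6) / (6.757)²
       = 2315 / 45.65 = 50.71.

50.7 solar radii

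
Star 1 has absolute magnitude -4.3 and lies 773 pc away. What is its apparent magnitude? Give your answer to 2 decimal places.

m = M + 5 log₁₀(d/10 pc) = -4.3 + 5 log₁₀(773/10)
  = -4.3 + 5 × 1.888 = -4.3 + 9.44 = 5.14.

5.14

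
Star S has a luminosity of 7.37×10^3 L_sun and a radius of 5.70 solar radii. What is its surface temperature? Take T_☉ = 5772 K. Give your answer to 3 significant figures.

T/T_☉ = (L/L_☉)^(1/4) / (R/R_☉)^(1/2)
T = 5772 × (7.37×10^3)^(1/4) / √(5.70) = 5772 × 9.265 / 2.387 = 2.240×10^4 K.

2.24×10^4 K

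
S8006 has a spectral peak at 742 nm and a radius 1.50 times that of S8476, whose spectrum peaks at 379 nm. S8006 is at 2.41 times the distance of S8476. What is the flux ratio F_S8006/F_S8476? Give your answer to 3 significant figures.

Wien's law: T_S8006/T_S8476 = λ_S8476/λ_S8006 = 379/742 = 0.5108.
L_S8006/L_S8476 = (R_S8006/R_S8476)²(T_S8006/T_S8476)⁴ = (1.50)²(0.5108)⁴ = 0.1532.
F_S8006/F_S8476 = (L_S8006/L_S8476)/(d_S8006/d_S8476)² = 0.1532/(2.41)² = 0.02637.

0.0264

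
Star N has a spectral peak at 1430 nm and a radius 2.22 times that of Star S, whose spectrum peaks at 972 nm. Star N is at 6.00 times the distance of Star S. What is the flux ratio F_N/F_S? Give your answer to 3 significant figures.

Wien's law: T_N/T_S = λ_S/λ_N = 972/1430 = 0.6797.
L_N/L_S = (R_N/R_S)²(T_N/T_S)⁴ = (2.22)²(0.6797)⁴ = 1.052.
F_N/F_S = (L_N/L_S)/(d_N/d_S)² = 1.052/(6.00)² = 0.02922.

0.0292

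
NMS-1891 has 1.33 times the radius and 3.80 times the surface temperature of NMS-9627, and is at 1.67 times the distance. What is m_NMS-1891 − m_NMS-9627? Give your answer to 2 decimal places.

L_NMS-1891/L_NMS-9627 = (1.33)²(3.80)⁴ = 368.8.
F_NMS-1891/F_NMS-9627 = (L_NMS-1891/L_NMS-9627)/(d_NMS-1891/d_NMS-9627)² = 368.8/2.789 = 132.3.
m_NMS-1891 − m_NMS-9627 = −2.5 log₁₀(132.3) = -5.30.

-5.30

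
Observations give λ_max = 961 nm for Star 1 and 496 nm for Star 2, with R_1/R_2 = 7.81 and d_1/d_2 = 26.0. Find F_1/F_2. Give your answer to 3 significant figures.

Wien's law: T_1/T_2 = λ_2/λ_1 = 496/961 = 0.5161.
L_1/L_2 = (R_1/R_2)²(T_1/T_2)⁴ = (7.81)²(0.5161)⁴ = 4.328.
F_1/F_2 = (L_1/L_2)/(d_1/d_2)² = 4.328/(26.0)² = 0.006403.

0.00640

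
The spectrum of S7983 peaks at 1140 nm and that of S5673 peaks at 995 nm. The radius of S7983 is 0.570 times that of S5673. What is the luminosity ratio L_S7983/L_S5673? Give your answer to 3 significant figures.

0.189

Wien's law gives T ∝ 1/λ_max, so T_S7983/T_S5673 = λ_S5673/λ_S7983 = 995/1140 = 0.8728.
Then L ∝ R²T⁴ gives L_S7983/L_S5673 = (0.570)² × (0.8728)⁴ = 0.3249 × 0.5803 = 0.1885.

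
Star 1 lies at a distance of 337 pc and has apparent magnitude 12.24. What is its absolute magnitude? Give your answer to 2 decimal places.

M = m − 5 log₁₀(d/10 pc) = 12.24 − 5 log₁₀(337/10)
  = 12.24 − 5 × 1.528 = 12.24 − 7.64 = 4.60.

4.60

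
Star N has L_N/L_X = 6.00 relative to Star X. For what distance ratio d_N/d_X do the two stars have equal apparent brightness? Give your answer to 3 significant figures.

Equal flux requires L_N/d_N² = L_X/d_X², so d_N/d_X = √(L_N/L_X)
= √(6.00) = 2.449.

2.45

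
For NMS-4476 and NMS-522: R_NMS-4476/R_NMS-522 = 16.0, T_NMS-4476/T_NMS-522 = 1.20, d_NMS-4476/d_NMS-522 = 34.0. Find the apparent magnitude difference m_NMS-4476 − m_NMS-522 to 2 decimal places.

0.84

L_NMS-4476/L_NMS-522 = (16.0)²(1.20)⁴ = 530.8.
F_NMS-4476/F_NMS-522 = (L_NMS-4476/L_NMS-522)/(d_NMS-4476/d_NMS-522)² = 530.8/1156 = 0.4592.
m_NMS-4476 − m_NMS-522 = −2.5 log₁₀(0.4592) = 0.84.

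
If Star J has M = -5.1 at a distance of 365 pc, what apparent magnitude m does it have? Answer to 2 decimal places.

m = M + 5 log₁₀(d/10 pc) = -5.1 + 5 log₁₀(365/10)
  = -5.1 + 5 × 1.562 = -5.1 + 7.81 = 2.71.

2.71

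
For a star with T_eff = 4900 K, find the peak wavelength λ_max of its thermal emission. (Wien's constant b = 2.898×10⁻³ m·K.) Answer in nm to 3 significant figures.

591 nm

λ_max = b/T = 2.898×10⁻³ / 4900 = 5.91×10^-7 m = 591.4 nm.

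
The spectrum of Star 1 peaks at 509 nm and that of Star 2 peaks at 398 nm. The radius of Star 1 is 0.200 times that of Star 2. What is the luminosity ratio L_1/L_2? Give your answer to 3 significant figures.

Wien's law gives T ∝ 1/λ_max, so T_1/T_2 = λ_2/λ_1 = 398/509 = 0.7819.
Then L ∝ R²T⁴ gives L_1/L_2 = (0.200)² × (0.7819)⁴ = 0.04000 × 0.3738 = 0.01495.

0.0150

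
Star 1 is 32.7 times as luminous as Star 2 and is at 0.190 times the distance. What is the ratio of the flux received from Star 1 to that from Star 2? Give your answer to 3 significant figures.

F = L/(4πd²), so F_1/F_2 = (L_1/L_2) / (d_1/d_2)²
= 32.7 / (0.190)² = 32.7 / 0.03610 = 905.8.

906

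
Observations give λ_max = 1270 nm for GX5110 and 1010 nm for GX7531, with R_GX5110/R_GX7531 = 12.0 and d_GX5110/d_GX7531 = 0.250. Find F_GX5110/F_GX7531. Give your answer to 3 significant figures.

Wien's law: T_GX5110/T_GX7531 = λ_GX7531/λ_GX5110 = 1010/1270 = 0.7953.
L_GX5110/L_GX7531 = (R_GX5110/R_GX7531)²(T_GX5110/T_GX7531)⁴ = (12.0)²(0.7953)⁴ = 57.60.
F_GX5110/F_GX7531 = (L_GX5110/L_GX7531)/(d_GX5110/d_GX7531)² = 57.60/(0.250)² = 921.6.

922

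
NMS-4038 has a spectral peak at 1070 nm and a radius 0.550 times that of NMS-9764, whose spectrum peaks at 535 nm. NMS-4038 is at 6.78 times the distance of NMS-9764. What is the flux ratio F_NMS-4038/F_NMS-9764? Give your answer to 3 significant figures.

Wien's law: T_NMS-4038/T_NMS-9764 = λ_NMS-9764/λ_NMS-4038 = 535/1070 = 0.5000.
L_NMS-4038/L_NMS-9764 = (R_NMS-4038/R_NMS-9764)²(T_NMS-4038/T_NMS-9764)⁴ = (0.550)²(0.5000)⁴ = 0.01891.
F_NMS-4038/F_NMS-9764 = (L_NMS-4038/L_NMS-9764)/(d_NMS-4038/d_NMS-9764)² = 0.01891/(6.78)² = 4.113×10^-4.

4.11×10^-4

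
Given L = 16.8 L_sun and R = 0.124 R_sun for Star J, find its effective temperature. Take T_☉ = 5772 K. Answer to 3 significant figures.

T/T_☉ = (L/L_☉)^(1/4) / (R/R_☉)^(1/2)
T = 5772 × (16.8)^(1/4) / √(0.124) = 5772 × 2.025 / 0.3521 = 3.319×10^4 K.

3.32×10^4 K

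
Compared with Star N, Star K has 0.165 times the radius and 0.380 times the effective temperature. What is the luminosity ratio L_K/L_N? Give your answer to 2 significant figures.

5.7×10^-4

From the Stefan–Boltzmann law, L ∝ R²T⁴, so
L_K/L_N = (R_K/R_N)² (T_K/T_N)⁴ = (0.165)² × (0.380)⁴ = 0.02723 × 0.02085 = 5.677×10^-4.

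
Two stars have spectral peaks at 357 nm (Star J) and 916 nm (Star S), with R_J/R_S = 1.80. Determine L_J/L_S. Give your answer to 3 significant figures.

Wien's law gives T ∝ 1/λ_max, so T_J/T_S = λ_S/λ_J = 916/357 = 2.566.
Then L ∝ R²T⁴ gives L_J/L_S = (1.80)² × (2.566)⁴ = 3.240 × 43.34 = 140.4.

140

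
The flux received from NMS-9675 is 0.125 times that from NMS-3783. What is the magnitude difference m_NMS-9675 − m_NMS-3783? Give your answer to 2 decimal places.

2.26

m_NMS-9675 − m_NMS-3783 = −2.5 log₁₀(F_NMS-9675/F_NMS-3783) = −2.5 log₁₀(0.125) = −2.5 × (-0.903) = 2.258.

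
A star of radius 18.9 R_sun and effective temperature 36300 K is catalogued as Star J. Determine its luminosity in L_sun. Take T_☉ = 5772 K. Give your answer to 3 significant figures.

5.59×10^5 L_sun

L/L_☉ = (R/R_☉)² (T/T_☉)⁴ = (18.9)² × (36300/5772)⁴
       = 357.2 × (6.289)⁴ = 357.2 × 1564 = 5.588×10^5.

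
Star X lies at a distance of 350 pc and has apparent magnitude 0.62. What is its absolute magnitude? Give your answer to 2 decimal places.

-7.10

M = m − 5 log₁₀(d/10 pc) = 0.62 − 5 log₁₀(350/10)
  = 0.62 − 5 × 1.544 = 0.62 − 7.72 = -7.10.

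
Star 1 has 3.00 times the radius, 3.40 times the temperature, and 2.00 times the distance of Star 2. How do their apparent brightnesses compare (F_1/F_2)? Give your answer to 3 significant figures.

L_1/L_2 = (R_1/R_2)²(T_1/T_2)⁴ = (3.00)² × (3.40)⁴ = 1203.
F_1/F_2 = (L_1/L_2)/(d_1/d_2)² = 1203 / (2.00)² = 300.7.

301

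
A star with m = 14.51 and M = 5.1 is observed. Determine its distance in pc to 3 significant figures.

m − M = 5 log₁₀(d/10 pc)
14.51 − (5.1) = 9.41 = 5 log₁₀(d/10)
d = 10 × 10^(9.41/5) = 10 × 10^1.882 = 762.1 pc.

762 pc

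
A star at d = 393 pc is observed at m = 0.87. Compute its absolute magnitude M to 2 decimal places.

M = m − 5 log₁₀(d/10 pc) = 0.87 − 5 log₁₀(393/10)
  = 0.87 − 5 × 1.594 = 0.87 − 7.97 = -7.10.

-7.10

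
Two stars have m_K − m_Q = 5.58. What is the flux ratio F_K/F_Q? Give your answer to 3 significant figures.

0.00586

F_K/F_Q = 10^(−(m_K − m_Q)/2.5) = 10^(-5.58/2.5) = 10^-2.232 = 0.005861.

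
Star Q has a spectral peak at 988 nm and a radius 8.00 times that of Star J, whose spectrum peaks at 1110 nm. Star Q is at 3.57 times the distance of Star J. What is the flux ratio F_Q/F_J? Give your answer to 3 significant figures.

8.00

Wien's law: T_Q/T_J = λ_J/λ_Q = 1110/988 = 1.123.
L_Q/L_J = (R_Q/R_J)²(T_Q/T_J)⁴ = (8.00)²(1.123)⁴ = 102.0.
F_Q/F_J = (L_Q/L_J)/(d_Q/d_J)² = 102.0/(3.57)² = 8.000.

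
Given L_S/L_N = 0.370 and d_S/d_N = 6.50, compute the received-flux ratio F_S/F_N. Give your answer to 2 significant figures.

0.0088

F = L/(4πd²), so F_S/F_N = (L_S/L_N) / (d_S/d_N)²
= 0.370 / (6.50)² = 0.370 / 42.25 = 0.008757.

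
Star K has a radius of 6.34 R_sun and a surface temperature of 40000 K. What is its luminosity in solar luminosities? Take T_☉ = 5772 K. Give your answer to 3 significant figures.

9.27×10^4 solar luminosities

L/L_☉ = (R/R_☉)² (T/T_☉)⁴ = (6.34)² × (40000/5772)⁴
       = 40.20 × (6.930)⁴ = 40.20 × 2306 = 9.271×10^4.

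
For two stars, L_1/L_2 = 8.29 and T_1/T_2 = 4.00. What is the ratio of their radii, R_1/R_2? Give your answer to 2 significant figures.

L ∝ R²T⁴ gives R ∝ √L / T², so
R_1/R_2 = √(8.29) / (4.00)² = 2.879 / 16.00 = 0.1800.

0.18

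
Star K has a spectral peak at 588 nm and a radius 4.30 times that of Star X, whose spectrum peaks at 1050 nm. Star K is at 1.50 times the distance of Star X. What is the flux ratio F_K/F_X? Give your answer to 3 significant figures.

Wien's law: T_K/T_X = λ_X/λ_K = 1050/588 = 1.786.
L_K/L_X = (R_K/R_X)²(T_K/T_X)⁴ = (4.30)²(1.786)⁴ = 188.0.
F_K/F_X = (L_K/L_X)/(d_K/d_X)² = 188.0/(1.50)² = 83.56.

83.6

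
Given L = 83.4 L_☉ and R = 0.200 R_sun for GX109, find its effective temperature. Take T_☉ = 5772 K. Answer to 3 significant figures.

T/T_☉ = (L/L_☉)^(1/4) / (R/R_☉)^(1/2)
T = 5772 × (83.4)^(1/4) / √(0.200) = 5772 × 3.022 / 0.4472 = 3.900×10^4 K.

3.90×10^4 K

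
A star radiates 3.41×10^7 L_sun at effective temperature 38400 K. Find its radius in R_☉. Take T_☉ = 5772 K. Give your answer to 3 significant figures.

132 R_☉

R/R_☉ = √(L/L_☉) / (T/T_☉)² = √(3.41×10^7) / (6.653)²
       = 5840 / 44.26 = 131.9.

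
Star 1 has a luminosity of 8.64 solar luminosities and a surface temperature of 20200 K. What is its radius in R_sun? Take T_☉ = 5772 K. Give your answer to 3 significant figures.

R/R_☉ = √(L/L_☉) / (T/T_☉)² = √(8.64) / (3.500)²
       = 2.939 / 12.25 = 0.2400.

0.240 R_sun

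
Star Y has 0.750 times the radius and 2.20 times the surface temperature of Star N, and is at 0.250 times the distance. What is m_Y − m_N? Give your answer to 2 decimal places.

L_Y/L_N = (0.750)²(2.20)⁴ = 13.18.
F_Y/F_N = (L_Y/L_N)/(d_Y/d_N)² = 13.18/0.06250 = 210.8.
m_Y − m_N = −2.5 log₁₀(210.8) = -5.81.

-5.81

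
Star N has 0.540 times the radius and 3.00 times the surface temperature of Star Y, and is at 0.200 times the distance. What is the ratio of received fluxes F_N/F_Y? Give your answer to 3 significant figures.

590

L_N/L_Y = (R_N/R_Y)²(T_N/T_Y)⁴ = (0.540)² × (3.00)⁴ = 23.62.
F_N/F_Y = (L_N/L_Y)/(d_N/d_Y)² = 23.62 / (0.200)² = 590.5.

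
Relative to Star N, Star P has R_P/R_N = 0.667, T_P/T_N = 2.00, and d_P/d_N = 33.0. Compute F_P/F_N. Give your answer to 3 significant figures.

0.00654

L_P/L_N = (R_P/R_N)²(T_P/T_N)⁴ = (0.667)² × (2.00)⁴ = 7.118.
F_P/F_N = (L_P/L_N)/(d_P/d_N)² = 7.118 / (33.0)² = 0.006536.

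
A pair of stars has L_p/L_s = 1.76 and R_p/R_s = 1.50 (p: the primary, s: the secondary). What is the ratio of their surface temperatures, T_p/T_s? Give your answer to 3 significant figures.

0.940

L ∝ R²T⁴ gives T ∝ (L/R²)^(1/4), so
T_p/T_s = (1.76 / 1.50²)^(1/4) = (0.7822)^(1/4) = 0.9404.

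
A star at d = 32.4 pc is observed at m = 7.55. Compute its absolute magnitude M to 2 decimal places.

5.00

M = m − 5 log₁₀(d/10 pc) = 7.55 − 5 log₁₀(32.4/10)
  = 7.55 − 5 × 0.511 = 7.55 − 2.55 = 5.00.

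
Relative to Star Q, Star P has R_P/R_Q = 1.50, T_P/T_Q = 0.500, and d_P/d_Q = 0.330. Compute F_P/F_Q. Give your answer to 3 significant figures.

L_P/L_Q = (R_P/R_Q)²(T_P/T_Q)⁴ = (1.50)² × (0.500)⁴ = 0.1406.
F_P/F_Q = (L_P/L_Q)/(d_P/d_Q)² = 0.1406 / (0.330)² = 1.291.

1.29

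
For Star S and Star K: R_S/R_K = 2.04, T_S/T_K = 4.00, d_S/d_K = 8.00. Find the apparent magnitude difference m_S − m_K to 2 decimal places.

-3.05

L_S/L_K = (2.04)²(4.00)⁴ = 1065.
F_S/F_K = (L_S/L_K)/(d_S/d_K)² = 1065/64.00 = 16.65.
m_S − m_K = −2.5 log₁₀(16.65) = -3.05.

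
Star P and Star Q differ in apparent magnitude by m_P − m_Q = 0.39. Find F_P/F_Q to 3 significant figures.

0.698

F_P/F_Q = 10^(−(m_P − m_Q)/2.5) = 10^(-0.39/2.5) = 10^-0.156 = 0.6982.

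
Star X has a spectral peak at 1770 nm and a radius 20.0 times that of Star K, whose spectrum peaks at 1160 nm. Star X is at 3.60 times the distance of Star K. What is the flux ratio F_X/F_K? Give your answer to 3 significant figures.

Wien's law: T_X/T_K = λ_K/λ_X = 1160/1770 = 0.6554.
L_X/L_K = (R_X/R_K)²(T_X/T_K)⁴ = (20.0)²(0.6554)⁴ = 73.79.
F_X/F_K = (L_X/L_K)/(d_X/d_K)² = 73.79/(3.60)² = 5.694.

5.69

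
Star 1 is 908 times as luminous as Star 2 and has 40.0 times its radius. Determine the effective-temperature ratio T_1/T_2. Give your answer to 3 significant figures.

L ∝ R²T⁴ gives T ∝ (L/R²)^(1/4), so
T_1/T_2 = (908 / 40.0²)^(1/4) = (0.5675)^(1/4) = 0.8679.

0.868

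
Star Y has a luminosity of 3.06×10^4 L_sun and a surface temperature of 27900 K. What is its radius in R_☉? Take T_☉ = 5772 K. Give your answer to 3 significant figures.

7.49 R_☉

R/R_☉ = √(L/L_☉) / (T/T_☉)² = √(3.06×10^4) / (4.834)²
       = 174.9 / 23.36 = 7.487.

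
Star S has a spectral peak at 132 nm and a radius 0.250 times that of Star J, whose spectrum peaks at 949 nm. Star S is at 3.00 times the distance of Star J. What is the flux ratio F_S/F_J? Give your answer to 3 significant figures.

18.6

Wien's law: T_S/T_J = λ_J/λ_S = 949/132 = 7.189.
L_S/L_J = (R_S/R_J)²(T_S/T_J)⁴ = (0.250)²(7.189)⁴ = 167.0.
F_S/F_J = (L_S/L_J)/(d_S/d_J)² = 167.0/(3.00)² = 18.55.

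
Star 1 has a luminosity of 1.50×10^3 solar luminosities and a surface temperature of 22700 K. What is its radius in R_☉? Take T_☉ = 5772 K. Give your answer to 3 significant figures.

2.50 R_☉

R/R_☉ = √(L/L_☉) / (T/T_☉)² = √(1.50×10^3) / (3.933)²
       = 38.73 / 15.47 = 2.504.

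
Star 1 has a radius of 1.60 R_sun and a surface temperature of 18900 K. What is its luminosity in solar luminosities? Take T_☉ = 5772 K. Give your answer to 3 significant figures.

294 solar luminosities

L/L_☉ = (R/R_☉)² (T/T_☉)⁴ = (1.60)² × (18900/5772)⁴
       = 2.560 × (3.274)⁴ = 2.560 × 115.0 = 294.3.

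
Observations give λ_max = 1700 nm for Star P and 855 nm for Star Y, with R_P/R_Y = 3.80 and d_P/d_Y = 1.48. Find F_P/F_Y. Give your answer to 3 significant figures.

Wien's law: T_P/T_Y = λ_Y/λ_P = 855/1700 = 0.5029.
L_P/L_Y = (R_P/R_Y)²(T_P/T_Y)⁴ = (3.80)²(0.5029)⁴ = 0.9239.
F_P/F_Y = (L_P/L_Y)/(d_P/d_Y)² = 0.9239/(1.48)² = 0.4218.

0.422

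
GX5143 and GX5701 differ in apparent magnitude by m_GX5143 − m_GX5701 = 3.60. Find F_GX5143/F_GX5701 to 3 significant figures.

0.0363

F_GX5143/F_GX5701 = 10^(−(m_GX5143 − m_GX5701)/2.5) = 10^(-3.60/2.5) = 10^-1.440 = 0.03631.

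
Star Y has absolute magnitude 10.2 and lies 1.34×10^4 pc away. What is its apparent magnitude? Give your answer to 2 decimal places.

25.84

m = M + 5 log₁₀(d/10 pc) = 10.2 + 5 log₁₀(1.34×10^4/10)
  = 10.2 + 5 × 3.127 = 10.2 + 15.64 = 25.84.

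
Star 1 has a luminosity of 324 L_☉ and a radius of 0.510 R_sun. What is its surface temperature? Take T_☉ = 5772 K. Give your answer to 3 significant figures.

T/T_☉ = (L/L_☉)^(1/4) / (R/R_☉)^(1/2)
T = 5772 × (324)^(1/4) / √(0.510) = 5772 × 4.243 / 0.7141 = 3.429×10^4 K.

3.43×10^4 K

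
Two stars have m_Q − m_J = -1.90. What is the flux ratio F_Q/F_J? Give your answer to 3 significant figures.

F_Q/F_J = 10^(−(m_Q − m_J)/2.5) = 10^(1.90/2.5) = 10^0.760 = 5.754.

5.75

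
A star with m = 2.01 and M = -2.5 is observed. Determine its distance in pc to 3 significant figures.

79.8 pc

m − M = 5 log₁₀(d/10 pc)
2.01 − (-2.5) = 4.51 = 5 log₁₀(d/10)
d = 10 × 10^(4.51/5) = 10 × 10^0.902 = 79.80 pc.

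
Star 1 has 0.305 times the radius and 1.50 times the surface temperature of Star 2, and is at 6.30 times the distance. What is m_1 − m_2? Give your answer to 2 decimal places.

L_1/L_2 = (0.305)²(1.50)⁴ = 0.4709.
F_1/F_2 = (L_1/L_2)/(d_1/d_2)² = 0.4709/39.69 = 0.01187.
m_1 − m_2 = −2.5 log₁₀(0.01187) = 4.81.

4.81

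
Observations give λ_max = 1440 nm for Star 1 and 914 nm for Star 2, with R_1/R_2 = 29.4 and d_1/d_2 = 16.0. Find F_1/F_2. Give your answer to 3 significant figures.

0.548

Wien's law: T_1/T_2 = λ_2/λ_1 = 914/1440 = 0.6347.
L_1/L_2 = (R_1/R_2)²(T_1/T_2)⁴ = (29.4)²(0.6347)⁴ = 140.3.
F_1/F_2 = (L_1/L_2)/(d_1/d_2)² = 140.3/(16.0)² = 0.5480.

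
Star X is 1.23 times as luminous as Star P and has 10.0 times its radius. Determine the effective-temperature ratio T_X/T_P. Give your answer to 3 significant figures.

L ∝ R²T⁴ gives T ∝ (L/R²)^(1/4), so
T_X/T_P = (1.23 / 10.0²)^(1/4) = (0.01230)^(1/4) = 0.3330.

0.333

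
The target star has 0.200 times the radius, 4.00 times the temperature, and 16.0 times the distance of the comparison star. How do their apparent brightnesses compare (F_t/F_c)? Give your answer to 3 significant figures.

L_t/L_c = (R_t/R_c)²(T_t/T_c)⁴ = (0.200)² × (4.00)⁴ = 10.24.
F_t/F_c = (L_t/L_c)/(d_t/d_c)² = 10.24 / (16.0)² = 0.04000.

0.0400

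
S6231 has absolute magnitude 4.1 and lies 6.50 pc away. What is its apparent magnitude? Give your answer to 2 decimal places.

m = M + 5 log₁₀(d/10 pc) = 4.1 + 5 log₁₀(6.50/10)
  = 4.1 + 5 × -0.187 = 4.1 + -0.94 = 3.16.

3.16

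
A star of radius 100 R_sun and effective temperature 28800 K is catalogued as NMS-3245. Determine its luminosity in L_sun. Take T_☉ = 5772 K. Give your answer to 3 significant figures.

6.20×10^6 L_sun

L/L_☉ = (R/R_☉)² (T/T_☉)⁴ = (100)² × (28800/5772)⁴
       = 1.000×10^4 × (4.990)⁴ = 1.000×10^4 × 619.8 = 6.198×10^6.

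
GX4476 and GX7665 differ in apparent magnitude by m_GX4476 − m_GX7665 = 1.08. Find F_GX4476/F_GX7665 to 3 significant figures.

F_GX4476/F_GX7665 = 10^(−(m_GX4476 − m_GX7665)/2.5) = 10^(-1.08/2.5) = 10^-0.432 = 0.3698.

0.370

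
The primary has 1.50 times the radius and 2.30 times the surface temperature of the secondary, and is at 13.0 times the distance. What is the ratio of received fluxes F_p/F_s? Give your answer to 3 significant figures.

0.373

L_p/L_s = (R_p/R_s)²(T_p/T_s)⁴ = (1.50)² × (2.30)⁴ = 62.96.
F_p/F_s = (L_p/L_s)/(d_p/d_s)² = 62.96 / (13.0)² = 0.3726.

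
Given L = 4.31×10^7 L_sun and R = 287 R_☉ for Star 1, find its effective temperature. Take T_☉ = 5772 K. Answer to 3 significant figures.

T/T_☉ = (L/L_☉)^(1/4) / (R/R_☉)^(1/2)
T = 5772 × (4.31×10^7)^(1/4) / √(287) = 5772 × 81.03 / 16.94 = 2.761×10^4 K.

2.76×10^4 K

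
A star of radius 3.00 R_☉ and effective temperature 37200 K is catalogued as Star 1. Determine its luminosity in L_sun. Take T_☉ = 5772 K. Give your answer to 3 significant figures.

L/L_☉ = (R/R_☉)² (T/T_☉)⁴ = (3.00)² × (37200/5772)⁴
       = 9.000 × (6.445)⁴ = 9.000 × 1725 = 1.553×10^4.

1.55×10^4 L_sun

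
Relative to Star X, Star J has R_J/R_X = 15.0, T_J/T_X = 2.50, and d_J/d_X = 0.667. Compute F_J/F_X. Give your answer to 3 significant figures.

L_J/L_X = (R_J/R_X)²(T_J/T_X)⁴ = (15.0)² × (2.50)⁴ = 8789.
F_J/F_X = (L_J/L_X)/(d_J/d_X)² = 8789 / (0.667)² = 1.976×10^4.

1.98×10^4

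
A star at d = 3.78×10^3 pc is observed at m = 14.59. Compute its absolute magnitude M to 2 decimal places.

M = m − 5 log₁₀(d/10 pc) = 14.59 − 5 log₁₀(3.78×10^3/10)
  = 14.59 − 5 × 2.577 = 14.59 − 12.89 = 1.70.

1.70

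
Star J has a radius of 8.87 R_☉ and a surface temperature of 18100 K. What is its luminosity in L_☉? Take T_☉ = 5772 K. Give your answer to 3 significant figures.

7.61×10^3 L_☉

L/L_☉ = (R/R_☉)² (T/T_☉)⁴ = (8.87)² × (18100/5772)⁴
       = 78.68 × (3.136)⁴ = 78.68 × 96.70 = 7608.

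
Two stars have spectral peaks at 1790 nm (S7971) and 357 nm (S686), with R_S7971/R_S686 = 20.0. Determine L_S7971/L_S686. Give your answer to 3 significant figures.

Wien's law gives T ∝ 1/λ_max, so T_S7971/T_S686 = λ_S686/λ_S7971 = 357/1790 = 0.1994.
Then L ∝ R²T⁴ gives L_S7971/L_S686 = (20.0)² × (0.1994)⁴ = 400.0 × 0.001582 = 0.6329.

0.633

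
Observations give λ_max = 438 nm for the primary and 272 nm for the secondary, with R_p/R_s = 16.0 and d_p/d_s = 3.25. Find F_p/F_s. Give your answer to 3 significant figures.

Wien's law: T_p/T_s = λ_s/λ_p = 272/438 = 0.6210.
L_p/L_s = (R_p/R_s)²(T_p/T_s)⁴ = (16.0)²(0.6210)⁴ = 38.07.
F_p/F_s = (L_p/L_s)/(d_p/d_s)² = 38.07/(3.25)² = 3.605.

3.60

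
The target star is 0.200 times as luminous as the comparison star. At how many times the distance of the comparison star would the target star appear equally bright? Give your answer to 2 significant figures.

0.45

Equal flux requires L_t/d_t² = L_c/d_c², so d_t/d_c = √(L_t/L_c)
= √(0.200) = 0.4472.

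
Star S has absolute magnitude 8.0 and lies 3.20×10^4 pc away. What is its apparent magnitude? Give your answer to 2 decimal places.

m = M + 5 log₁₀(d/10 pc) = 8.0 + 5 log₁₀(3.20×10^4/10)
  = 8.0 + 5 × 3.505 = 8.0 + 17.53 = 25.53.

25.53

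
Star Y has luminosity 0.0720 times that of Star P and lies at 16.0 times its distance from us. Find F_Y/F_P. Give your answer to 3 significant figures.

F = L/(4πd²), so F_Y/F_P = (L_Y/L_P) / (d_Y/d_P)²
= 0.0720 / (16.0)² = 0.0720 / 256.0 = 2.812×10^-4.

2.81×10^-4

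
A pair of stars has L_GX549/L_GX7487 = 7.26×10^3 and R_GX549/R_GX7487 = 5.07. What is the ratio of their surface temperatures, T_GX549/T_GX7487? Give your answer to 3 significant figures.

L ∝ R²T⁴ gives T ∝ (L/R²)^(1/4), so
T_GX549/T_GX7487 = (7.26×10^3 / 5.07²)^(1/4) = (282.4)^(1/4) = 4.099.

4.10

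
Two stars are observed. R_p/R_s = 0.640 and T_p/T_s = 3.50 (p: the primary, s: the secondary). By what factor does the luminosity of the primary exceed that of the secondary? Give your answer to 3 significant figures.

61.5

From the Stefan–Boltzmann law, L ∝ R²T⁴, so
L_p/L_s = (R_p/R_s)² (T_p/T_s)⁴ = (0.640)² × (3.50)⁴ = 0.4096 × 150.1 = 61.47.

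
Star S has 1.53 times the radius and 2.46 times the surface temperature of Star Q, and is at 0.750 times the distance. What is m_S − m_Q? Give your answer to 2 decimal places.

L_S/L_Q = (1.53)²(2.46)⁴ = 85.73.
F_S/F_Q = (L_S/L_Q)/(d_S/d_Q)² = 85.73/0.5625 = 152.4.
m_S − m_Q = −2.5 log₁₀(152.4) = -5.46.

-5.46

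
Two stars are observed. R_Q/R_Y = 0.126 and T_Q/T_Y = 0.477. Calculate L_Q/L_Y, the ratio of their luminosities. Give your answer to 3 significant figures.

8.22×10^-4

From the Stefan–Boltzmann law, L ∝ R²T⁴, so
L_Q/L_Y = (R_Q/R_Y)² (T_Q/T_Y)⁴ = (0.126)² × (0.477)⁴ = 0.01588 × 0.05177 = 8.219×10^-4.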